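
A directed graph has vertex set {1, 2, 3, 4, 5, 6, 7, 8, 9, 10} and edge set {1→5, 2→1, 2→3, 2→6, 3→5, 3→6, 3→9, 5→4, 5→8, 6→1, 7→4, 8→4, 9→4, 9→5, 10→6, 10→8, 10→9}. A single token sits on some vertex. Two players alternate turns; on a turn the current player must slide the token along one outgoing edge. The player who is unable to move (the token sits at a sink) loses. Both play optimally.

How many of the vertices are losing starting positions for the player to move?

Positions with no move are L. A position that does have a move is losing for the player to move precisely when every available move leads to a winning position for the opponent. Fill in the labels:
Every edge goes from a vertex to one that appears earlier in the order 4, 8, 5, 9, 1, 6, 3, 10, 7, 2, so processing vertices in that order labels each vertex after all of its successors.
4: no outgoing edge → L
8: reaches L-position 4 → W
5: reaches L-position 4 → W
9: reaches L-position 4 → W
1: only reaches 5(W), which is W → L
6: reaches L-position 1 → W
3: only reaches 6(W), 9(W), 5(W), all W → L
10: only reaches 6(W), 9(W), 8(W), all W → L
7: reaches L-position 4 → W
2: reaches L-position 3 → W
The L vertices are 1, 3, 4, 10; that is 4 in all.

4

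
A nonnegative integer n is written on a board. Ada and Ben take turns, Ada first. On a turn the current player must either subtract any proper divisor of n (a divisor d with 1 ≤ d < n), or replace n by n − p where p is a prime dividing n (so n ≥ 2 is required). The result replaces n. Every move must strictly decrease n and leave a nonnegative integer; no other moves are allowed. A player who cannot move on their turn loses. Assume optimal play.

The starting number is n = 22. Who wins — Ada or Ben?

Positions with no move are L. A position that does have a move is losing for the player to move precisely when every available move leads to a winning position for the opponent. Fill in the labels:
n=0: no move → L
n=1: no move → L
n=2: W (go to 0, an L position)
n=3: W (go to 0, an L position)
n=4: L (options 2(W), 3(W) are all W)
n=5: W (go to 0, an L position)
n=6: W (go to 4, an L position)
n=7: W (go to 0, an L position)
n=8: W (go to 4, an L position)
n=9: L (options 6(W), 8(W) are all W)
n=10: W (go to 9, an L position)
n=11: W (go to 0, an L position)
n=12: W (go to 9, an L position)
n=13: W (go to 0, an L position)
n=14: L (options 7(W), 12(W), 13(W) are all W)
n=15: W (go to 14, an L position)
n=16: W (go to 14, an L position)
n=17: W (go to 0, an L position)
n=18: W (go to 9, an L position)
n=19: W (go to 0, an L position)
n=20: L (options 10(W), 15(W), 16(W), 18(W), 19(W) are all W)
n=21: W (go to 14, an L position)
n=22: W (go to 20, an L position)
The starting position 22 is W: Ada should move to 20, handing over an L position.

Ada wins.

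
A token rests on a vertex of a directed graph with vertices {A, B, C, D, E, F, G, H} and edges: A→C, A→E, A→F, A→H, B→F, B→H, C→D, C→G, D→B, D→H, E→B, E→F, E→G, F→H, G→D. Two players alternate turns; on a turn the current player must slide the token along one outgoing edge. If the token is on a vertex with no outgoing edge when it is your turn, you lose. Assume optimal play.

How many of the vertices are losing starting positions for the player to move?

Positions with no move are L. A position that does have a move is losing for the player to move precisely when every available move leads to a winning position for the opponent. Fill in the labels:
Every edge goes from a vertex to one that appears earlier in the order H, F, B, D, G, C, E, A, so processing vertices in that order labels each vertex after all of its successors.
H: no outgoing edge → L
F: →H(L), so W
B: →H(L), so W
D: →H(L), so W
G: →D(W) only, which is W, so L
C: →G(L), so W
E: →G(L), so W
A: →H(L), so W
The L vertices are G, H; that is 2 in all.

2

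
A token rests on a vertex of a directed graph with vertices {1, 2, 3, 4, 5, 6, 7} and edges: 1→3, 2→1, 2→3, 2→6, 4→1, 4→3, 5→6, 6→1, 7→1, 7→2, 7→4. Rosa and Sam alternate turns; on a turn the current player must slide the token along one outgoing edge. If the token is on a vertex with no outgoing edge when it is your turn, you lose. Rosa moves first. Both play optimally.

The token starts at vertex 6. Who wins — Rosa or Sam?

Sam wins.

Label each position W (a win for the player to move) or L (a loss). A position with no legal move is L; any other position is W exactly when some move reaches an L, and L when every move reaches a W.
Every edge goes from a vertex to one that appears earlier in the order 3, 1, 6, 2, 4, 7, 5, so processing vertices in that order labels each vertex after all of its successors.
3: no outgoing edge → L
1: reaches L-position 3 → W
6: only reaches 1(W), which is W → L
2: reaches L-position 6 → W
4: reaches L-position 3 → W
7: only reaches 4(W), 2(W), 1(W), all W → L
5: reaches L-position 6 → W
The starting position 6 is L: whatever Rosa does, the opponent receives a W position.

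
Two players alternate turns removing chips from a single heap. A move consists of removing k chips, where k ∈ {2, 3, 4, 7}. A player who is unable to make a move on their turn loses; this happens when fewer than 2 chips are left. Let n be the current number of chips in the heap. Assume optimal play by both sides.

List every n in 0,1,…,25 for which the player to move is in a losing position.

Use the standard recursion: the mover loses at a terminal position; elsewhere, the mover wins exactly when some move hands the opponent an L position.
n=0: no move → L
n=1: no move → L
n=2: →0(L), so W
n=3: →1(L), so W
n=4: →1(L), so W
n=5: →1(L), so W
n=6: →4(W), 3(W), 2(W) — all W, so L
n=7: →0(L), so W
n=8: →6(L), so W
n=9: →6(L), so W
n=10: →6(L), so W
n=11: →9(W), 8(W), 7(W), 4(W) — all W, so L
n=12: →10(W), 9(W), 8(W), 5(W) — all W, so L
n=13: →11(L), so W
n=14: →12(L), so W
n=15: →12(L), so W
n=16: →12(L), so W
n=17: →15(W), 14(W), 13(W), 10(W) — all W, so L
n=18: →11(L), so W
n=19: →17(L), so W
n=20: →17(L), so W
n=21: →17(L), so W
n=22: →20(W), 19(W), 18(W), 15(W) — all W, so L
n=23: →21(W), 20(W), 19(W), 16(W) — all W, so L
n=24: →22(L), so W
n=25: →23(L), so W
Reading off the rows marked L gives the requested list; there are 8 such values of n.

0, 1, 6, 11, 12, 17, 22, 23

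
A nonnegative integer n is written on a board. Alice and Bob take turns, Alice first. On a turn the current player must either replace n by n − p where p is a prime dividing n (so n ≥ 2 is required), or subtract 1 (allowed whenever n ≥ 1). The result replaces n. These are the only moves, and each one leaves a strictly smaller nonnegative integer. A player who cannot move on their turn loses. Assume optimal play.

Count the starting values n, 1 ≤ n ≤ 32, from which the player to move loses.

Build the W/L table. Terminal = L. A non-terminal position is W if it has a move to some L; otherwise it is L.
n=0: no move → L
n=1: reaches L-position 0 → W
n=2: reaches L-position 0 → W
n=3: reaches L-position 0 → W
n=4: only reaches 2(W), 3(W), all W → L
n=5: reaches L-position 0 → W
n=6: reaches L-position 4 → W
n=7: reaches L-position 0 → W
n=8: only reaches 6(W), 7(W), all W → L
n=9: reaches L-position 8 → W
n=10: reaches L-position 8 → W
n=11: reaches L-position 0 → W
n=12: only reaches 9(W), 10(W), 11(W), all W → L
n=13: reaches L-position 0 → W
n=14: reaches L-position 12 → W
n=15: reaches L-position 12 → W
n=16: only reaches 14(W), 15(W), all W → L
n=17: reaches L-position 0 → W
n=18: reaches L-position 16 → W
n=19: reaches L-position 0 → W
n=20: only reaches 15(W), 18(W), 19(W), all W → L
n=21: reaches L-position 20 → W
n=22: reaches L-position 20 → W
n=23: reaches L-position 0 → W
n=24: only reaches 21(W), 22(W), 23(W), all W → L
n=25: reaches L-position 20 → W
n=26: reaches L-position 24 → W
n=27: reaches L-position 24 → W
n=28: only reaches 21(W), 26(W), 27(W), all W → L
n=29: reaches L-position 0 → W
n=30: reaches L-position 28 → W
n=31: reaches L-position 0 → W
n=32: only reaches 30(W), 31(W), all W → L
L entries with 1 ≤ n ≤ 32 (n=0 is outside the asked range and is not counted): n = 4, 8, 12, 16, 20, 24, 28, 32; that makes 8.

8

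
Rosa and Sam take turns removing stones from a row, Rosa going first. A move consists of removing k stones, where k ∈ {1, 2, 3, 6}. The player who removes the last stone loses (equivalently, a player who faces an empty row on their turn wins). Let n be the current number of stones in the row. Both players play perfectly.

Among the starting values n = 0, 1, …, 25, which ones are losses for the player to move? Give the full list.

1, 5, 9, 13, 17, 21, 25

Classify positions by backward induction: terminal positions (no move available) are W. From any other position, the mover wins iff some move reaches an L.
n=0: no move; the opponent has just taken the last stone and therefore loses → W
n=1: only reaches 0(W), which is W → L
n=2: reaches L-position 1 → W
n=3: reaches L-position 1 → W
n=4: reaches L-position 1 → W
n=5: only reaches 4(W), 3(W), 2(W), all W → L
n=6: reaches L-position 5 → W
n=7: reaches L-position 5 → W
n=8: reaches L-position 5 → W
n=9: only reaches 8(W), 7(W), 6(W), 3(W), all W → L
n=10: reaches L-position 9 → W
n=11: reaches L-position 9 → W
n=12: reaches L-position 9 → W
n=13: only reaches 12(W), 11(W), 10(W), 7(W), all W → L
n=14: reaches L-position 13 → W
n=15: reaches L-position 13 → W
n=16: reaches L-position 13 → W
n=17: only reaches 16(W), 15(W), 14(W), 11(W), all W → L
n=18: reaches L-position 17 → W
n=19: reaches L-position 17 → W
n=20: reaches L-position 17 → W
n=21: only reaches 20(W), 19(W), 18(W), 15(W), all W → L
n=22: reaches L-position 21 → W
n=23: reaches L-position 21 → W
n=24: reaches L-position 21 → W
n=25: only reaches 24(W), 23(W), 22(W), 19(W), all W → L
The losing starting values of n are exactly the entries labelled L in this table (7 of them).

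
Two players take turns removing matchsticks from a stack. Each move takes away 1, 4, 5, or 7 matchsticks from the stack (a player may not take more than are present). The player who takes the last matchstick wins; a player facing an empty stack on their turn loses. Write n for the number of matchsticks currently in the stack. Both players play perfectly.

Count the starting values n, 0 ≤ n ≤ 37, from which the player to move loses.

10

Build the W/L table. Terminal = L. A non-terminal position is W if it has a move to some L; otherwise it is L.
n=0: no move → L
n=1: reaches L-position 0 → W
n=2: only reaches 1(W), which is W → L
n=3: reaches L-position 2 → W
n=4: reaches L-position 0 → W
n=5: reaches L-position 0 → W
n=6: reaches L-position 2 → W
n=7: reaches L-position 2 → W
n=8: only reaches 7(W), 4(W), 3(W), 1(W), all W → L
n=9: reaches L-position 8 → W
n=10: only reaches 9(W), 6(W), 5(W), 3(W), all W → L
n=11: reaches L-position 10 → W
n=12: reaches L-position 8 → W
n=13: reaches L-position 8 → W
n=14: reaches L-position 10 → W
n=15: reaches L-position 10 → W
n=16: only reaches 15(W), 12(W), 11(W), 9(W), all W → L
n=17: reaches L-position 16 → W
n=18: only reaches 17(W), 14(W), 13(W), 11(W), all W → L
n=19: reaches L-position 18 → W
n=20: reaches L-position 16 → W
n=21: reaches L-position 16 → W
n=22: reaches L-position 18 → W
n=23: reaches L-position 18 → W
n=24: only reaches 23(W), 20(W), 19(W), 17(W), all W → L
n=25: reaches L-position 24 → W
n=26: only reaches 25(W), 22(W), 21(W), 19(W), all W → L
n=27: reaches L-position 26 → W
n=28: reaches L-position 24 → W
n=29: reaches L-position 24 → W
n=30: reaches L-position 26 → W
n=31: reaches L-position 26 → W
n=32: only reaches 31(W), 28(W), 27(W), 25(W), all W → L
n=33: reaches L-position 32 → W
n=34: only reaches 33(W), 30(W), 29(W), 27(W), all W → L
n=35: reaches L-position 34 → W
n=36: reaches L-position 32 → W
n=37: reaches L-position 32 → W
L entries with 0 ≤ n ≤ 37: n = 0, 2, 8, 10, 16, 18, 24, 26, 32, 34; that makes 10.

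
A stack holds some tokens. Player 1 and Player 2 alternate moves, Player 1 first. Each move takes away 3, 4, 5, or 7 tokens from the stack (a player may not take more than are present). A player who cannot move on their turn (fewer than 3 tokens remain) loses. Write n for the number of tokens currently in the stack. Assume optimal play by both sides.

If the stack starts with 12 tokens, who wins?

Build the W/L table. Terminal = L. A non-terminal position is W if it has a move to some L; otherwise it is L.
n=0: no move → L
n=1: no move → L
n=2: no move → L
n=3: reaches L-position 0 → W
n=4: reaches L-position 1 → W
n=5: reaches L-position 2 → W
n=6: reaches L-position 2 → W
n=7: reaches L-position 2 → W
n=8: reaches L-position 1 → W
n=9: reaches L-position 2 → W
n=10: only reaches 7(W), 6(W), 5(W), 3(W), all W → L
n=11: only reaches 8(W), 7(W), 6(W), 4(W), all W → L
n=12: only reaches 9(W), 8(W), 7(W), 5(W), all W → L
The starting position 12 is L: whatever Player 1 does, the opponent receives a W position.

Player 2 wins.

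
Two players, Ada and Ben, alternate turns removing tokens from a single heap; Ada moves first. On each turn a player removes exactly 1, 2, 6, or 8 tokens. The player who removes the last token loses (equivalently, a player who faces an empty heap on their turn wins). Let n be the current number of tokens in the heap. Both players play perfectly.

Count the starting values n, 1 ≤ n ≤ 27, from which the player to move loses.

8

Label each position W (a win for the player to move) or L (a loss). A position with no legal move is W; any other position is W exactly when some move reaches an L, and L when every move reaches a W.
n=0: no move; the opponent has just taken the last token and therefore loses → W
n=1: the only move is to 0(W), a W ⇒ L
n=2: can move to 1, which is L ⇒ W
n=3: can move to 1, which is L ⇒ W
n=4: moves to 3(W), 2(W); every one is W ⇒ L
n=5: can move to 4, which is L ⇒ W
n=6: can move to 4, which is L ⇒ W
n=7: can move to 1, which is L ⇒ W
n=8: moves to 7(W), 6(W), 2(W), 0(W); every one is W ⇒ L
n=9: can move to 8, which is L ⇒ W
n=10: can move to 8, which is L ⇒ W
n=11: moves to 10(W), 9(W), 5(W), 3(W); every one is W ⇒ L
n=12: can move to 11, which is L ⇒ W
n=13: can move to 11, which is L ⇒ W
n=14: can move to 8, which is L ⇒ W
n=15: moves to 14(W), 13(W), 9(W), 7(W); every one is W ⇒ L
n=16: can move to 15, which is L ⇒ W
n=17: can move to 15, which is L ⇒ W
n=18: moves to 17(W), 16(W), 12(W), 10(W); every one is W ⇒ L
n=19: can move to 18, which is L ⇒ W
n=20: can move to 18, which is L ⇒ W
n=21: can move to 15, which is L ⇒ W
n=22: moves to 21(W), 20(W), 16(W), 14(W); every one is W ⇒ L
n=23: can move to 22, which is L ⇒ W
n=24: can move to 22, which is L ⇒ W
n=25: moves to 24(W), 23(W), 19(W), 17(W); every one is W ⇒ L
n=26: can move to 25, which is L ⇒ W
n=27: can move to 25, which is L ⇒ W
L entries with 1 ≤ n ≤ 27 (the range starts at n=1): n = 1, 4, 8, 11, 15, 18, 22, 25; that makes 8.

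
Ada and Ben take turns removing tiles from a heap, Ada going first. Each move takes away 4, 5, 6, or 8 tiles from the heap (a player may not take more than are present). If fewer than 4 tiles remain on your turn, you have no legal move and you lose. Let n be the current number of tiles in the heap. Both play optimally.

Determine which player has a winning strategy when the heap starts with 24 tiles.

Ben wins.

Use the standard recursion: the mover loses at a terminal position; elsewhere, the mover wins exactly when some move hands the opponent an L position.
n=0: no move → L
n=1: no move → L
n=2: no move → L
n=3: no move → L
n=4: reaches L-position 0 → W
n=5: reaches L-position 1 → W
n=6: reaches L-position 2 → W
n=7: reaches L-position 3 → W
n=8: reaches L-position 3 → W
n=9: reaches L-position 3 → W
n=10: reaches L-position 2 → W
n=11: reaches L-position 3 → W
n=12: only reaches 8(W), 7(W), 6(W), 4(W), all W → L
n=13: only reaches 9(W), 8(W), 7(W), 5(W), all W → L
n=14: only reaches 10(W), 9(W), 8(W), 6(W), all W → L
n=15: only reaches 11(W), 10(W), 9(W), 7(W), all W → L
n=16: reaches L-position 12 → W
n=17: reaches L-position 13 → W
n=18: reaches L-position 14 → W
n=19: reaches L-position 15 → W
n=20: reaches L-position 15 → W
n=21: reaches L-position 15 → W
n=22: reaches L-position 14 → W
n=23: reaches L-position 15 → W
n=24: only reaches 20(W), 19(W), 18(W), 16(W), all W → L
The starting position 24 is L: whatever Ada does, the opponent receives a W position.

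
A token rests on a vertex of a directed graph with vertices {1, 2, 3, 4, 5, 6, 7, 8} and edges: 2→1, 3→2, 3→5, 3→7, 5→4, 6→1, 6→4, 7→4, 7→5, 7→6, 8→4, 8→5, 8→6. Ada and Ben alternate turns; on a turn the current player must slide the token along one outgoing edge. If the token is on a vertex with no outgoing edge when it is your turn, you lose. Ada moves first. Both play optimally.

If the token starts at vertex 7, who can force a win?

Build the W/L table. Terminal = L. A non-terminal position is W if it has a move to some L; otherwise it is L.
Every edge goes from a vertex to one that appears earlier in the order 4, 1, 5, 6, 7, 8, 2, 3, so processing vertices in that order labels each vertex after all of its successors.
4: no outgoing edge → L
1: no outgoing edge → L
5: reaches L-position 4 → W
6: reaches L-position 1 → W
7: reaches L-position 4 → W
8: reaches L-position 4 → W
2: reaches L-position 1 → W
3: only reaches 2(W), 7(W), 5(W), all W → L
From 7 Ada can move to 4, reaching an L position.

Ada wins.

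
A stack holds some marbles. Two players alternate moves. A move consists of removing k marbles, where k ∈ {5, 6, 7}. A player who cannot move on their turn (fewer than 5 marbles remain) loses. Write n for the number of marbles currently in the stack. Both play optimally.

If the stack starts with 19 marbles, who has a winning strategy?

The first player wins.

Build the W/L table. Terminal = L. A non-terminal position is W if it has a move to some L; otherwise it is L.
n=0: no move → L
n=1: no move → L
n=2: no move → L
n=3: no move → L
n=4: no move → L
n=5: W (go to 0, an L position)
n=6: W (go to 1, an L position)
n=7: W (go to 2, an L position)
n=8: W (go to 3, an L position)
n=9: W (go to 4, an L position)
n=10: W (go to 4, an L position)
n=11: W (go to 4, an L position)
n=12: L (options 7(W), 6(W), 5(W) are all W)
n=13: L (options 8(W), 7(W), 6(W) are all W)
n=14: L (options 9(W), 8(W), 7(W) are all W)
n=15: L (options 10(W), 9(W), 8(W) are all W)
n=16: L (options 11(W), 10(W), 9(W) are all W)
n=17: W (go to 12, an L position)
n=18: W (go to 13, an L position)
n=19: W (go to 14, an L position)
From 19 the player to move can remove 5, leaving 14, reaching an L position.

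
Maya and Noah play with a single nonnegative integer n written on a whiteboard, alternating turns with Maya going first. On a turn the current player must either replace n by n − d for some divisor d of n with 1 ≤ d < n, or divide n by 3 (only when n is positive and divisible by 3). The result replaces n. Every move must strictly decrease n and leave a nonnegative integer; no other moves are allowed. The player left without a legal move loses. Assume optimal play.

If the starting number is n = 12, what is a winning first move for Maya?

Classify positions by backward induction: terminal positions (no move available) are L. From any other position, the mover wins iff some move reaches an L.
n=0: no move → L
n=1: no move → L
n=2: can move to 1, which is L ⇒ W
n=3: can move to 1, which is L ⇒ W
n=4: moves to 2(W), 3(W); every one is W ⇒ L
n=5: can move to 4, which is L ⇒ W
n=6: can move to 4, which is L ⇒ W
n=7: the only move is to 6(W), a W ⇒ L
n=8: can move to 4, which is L ⇒ W
n=9: moves to 3(W), 6(W), 8(W); every one is W ⇒ L
n=10: can move to 9, which is L ⇒ W
n=11: the only move is to 10(W), a W ⇒ L
n=12: can move to 4, which is L ⇒ W
From 12, the L positions reachable in one move are: 4, 9, 11. Any move reaching one of these is winning.

Move to 4.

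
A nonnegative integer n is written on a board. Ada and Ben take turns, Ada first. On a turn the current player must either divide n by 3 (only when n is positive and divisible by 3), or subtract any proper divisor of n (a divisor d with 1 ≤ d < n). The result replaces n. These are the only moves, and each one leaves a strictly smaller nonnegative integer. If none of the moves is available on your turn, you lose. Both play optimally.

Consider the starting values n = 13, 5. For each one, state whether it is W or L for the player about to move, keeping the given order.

13: L, 5: W

Work bottom-up. With no move the player to move loses. Otherwise the position is W if at least one move leads to an L position for the opponent, and L if every move leads to a W.
n=0: no move → L
n=1: no move → L
n=2: can move to 1, which is L ⇒ W
n=3: can move to 1, which is L ⇒ W
n=4: moves to 2(W), 3(W); every one is W ⇒ L
n=5: can move to 4, which is L ⇒ W
n=6: can move to 4, which is L ⇒ W
n=7: the only move is to 6(W), a W ⇒ L
n=8: can move to 4, which is L ⇒ W
n=9: moves to 3(W), 6(W), 8(W); every one is W ⇒ L
n=10: can move to 9, which is L ⇒ W
n=11: the only move is to 10(W), a W ⇒ L
n=12: can move to 4, which is L ⇒ W
n=13: the only move is to 12(W), a W ⇒ L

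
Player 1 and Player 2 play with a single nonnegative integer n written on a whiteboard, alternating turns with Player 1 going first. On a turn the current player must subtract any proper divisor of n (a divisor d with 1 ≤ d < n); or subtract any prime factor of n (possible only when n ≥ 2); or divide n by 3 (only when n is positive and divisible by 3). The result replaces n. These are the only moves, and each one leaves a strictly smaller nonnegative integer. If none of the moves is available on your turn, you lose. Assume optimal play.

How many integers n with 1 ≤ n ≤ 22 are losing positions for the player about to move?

Compute win/loss labels from the base case upward. A position with no move is L. Any other position is W if it can reach an L in one move, else L.
n=0: no move → L
n=1: no move → L
n=2: can move to 0, which is L ⇒ W
n=3: can move to 0, which is L ⇒ W
n=4: moves to 2(W), 3(W); every one is W ⇒ L
n=5: can move to 0, which is L ⇒ W
n=6: can move to 4, which is L ⇒ W
n=7: can move to 0, which is L ⇒ W
n=8: can move to 4, which is L ⇒ W
n=9: moves to 3(W), 6(W), 8(W); every one is W ⇒ L
n=10: can move to 9, which is L ⇒ W
n=11: can move to 0, which is L ⇒ W
n=12: can move to 4, which is L ⇒ W
n=13: can move to 0, which is L ⇒ W
n=14: moves to 7(W), 12(W), 13(W); every one is W ⇒ L
n=15: can move to 14, which is L ⇒ W
n=16: can move to 14, which is L ⇒ W
n=17: can move to 0, which is L ⇒ W
n=18: can move to 9, which is L ⇒ W
n=19: can move to 0, which is L ⇒ W
n=20: moves to 10(W), 15(W), 16(W), 18(W), 19(W); every one is W ⇒ L
n=21: can move to 14, which is L ⇒ W
n=22: can move to 20, which is L ⇒ W
L entries with 1 ≤ n ≤ 22 (n=0 is outside the asked range and is not counted): n = 1, 4, 9, 14, 20; that makes 5.

5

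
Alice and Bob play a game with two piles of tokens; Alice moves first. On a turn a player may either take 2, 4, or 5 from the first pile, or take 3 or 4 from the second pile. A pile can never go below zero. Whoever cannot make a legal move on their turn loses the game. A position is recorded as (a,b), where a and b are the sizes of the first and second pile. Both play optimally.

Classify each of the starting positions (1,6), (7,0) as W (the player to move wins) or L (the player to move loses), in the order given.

(1,6): W, (7,0): L

Work bottom-up. With no move the player to move loses. Otherwise the position is W if at least one move leads to an L position for the opponent, and L if every move leads to a W.
No move ever increases a pile, so every position that can arise here has a ≤ 7 and b ≤ 6; it is enough to label the cells with 0 ≤ a ≤ 7 and 0 ≤ b ≤ 6.
Every move lowers a or b (never raises either), so fill the grid row by row in increasing a, and left to right within a row: each cell's successors are then already labelled.
      b=0  b=1  b=2  b=3  b=4  b=5  b=6
a=0:    L    L    L    W    W    W    W
a=1:    L    L    L    W    W    W    W
a=2:    W    W    W    L    L    L    W
a=3:    W    W    W    L    L    L    W
a=4:    W    W    W    W    W    W    L
a=5:    W    W    W    W    W    W    L
a=6:    W    W    W    W    W    W    W
a=7:    L    L    L    W    W    W    W
Cells with no legal move (terminal, hence L): (0,0), (0,1), (0,2), (1,0), (1,1), (1,2).
The remaining L cells, each justified by listing all of its moves:
(2,3): L (options (0,3)(W), (2,0)(W) are all W)
(2,4): L (options (0,4)(W), (2,1)(W), (2,0)(W) are all W)
(2,5): L (options (0,5)(W), (2,2)(W), (2,1)(W) are all W)
(3,3): L (options (1,3)(W), (3,0)(W) are all W)
(3,4): L (options (1,4)(W), (3,1)(W), (3,0)(W) are all W)
(3,5): L (options (1,5)(W), (3,2)(W), (3,1)(W) are all W)
(4,6): L (options (2,6)(W), (0,6)(W), (4,3)(W), (4,2)(W) are all W)
(5,6): L (options (3,6)(W), (1,6)(W), (0,6)(W), (5,3)(W), (5,2)(W) are all W)
(7,0): L (options (5,0)(W), (3,0)(W), (2,0)(W) are all W)
(7,1): L (options (5,1)(W), (3,1)(W), (2,1)(W) are all W)
(7,2): L (options (5,2)(W), (3,2)(W), (2,2)(W) are all W)
Every other cell has at least one move into one of the L cells above, so it is W.
(1,6): the move to (1,2) reaches an L cell, so W
(7,0): one of the L cells justified above, so L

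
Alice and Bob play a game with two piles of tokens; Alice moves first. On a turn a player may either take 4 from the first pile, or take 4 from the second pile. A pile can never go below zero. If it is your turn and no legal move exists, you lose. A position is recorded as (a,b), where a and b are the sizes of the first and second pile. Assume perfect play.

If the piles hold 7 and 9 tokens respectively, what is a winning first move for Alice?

Move to (3,9).

Label each position W (a win for the player to move) or L (a loss). A position with no legal move is L; any other position is W exactly when some move reaches an L, and L when every move reaches a W.
No move ever increases a pile, so every position that can arise here has a ≤ 7 and b ≤ 9; it is enough to label the cells with 0 ≤ a ≤ 7 and 0 ≤ b ≤ 9.
Every move lowers a or b (never raises either), so fill the grid row by row in increasing a, and left to right within a row: each cell's successors are then already labelled.
      b=0  b=1  b=2  b=3  b=4  b=5  b=6  b=7  b=8  b=9
a=0:    L    L    L    L    W    W    W    W    L    L
a=1:    L    L    L    L    W    W    W    W    L    L
a=2:    L    L    L    L    W    W    W    W    L    L
a=3:    L    L    L    L    W    W    W    W    L    L
a=4:    W    W    W    W    L    L    L    L    W    W
a=5:    W    W    W    W    L    L    L    L    W    W
a=6:    W    W    W    W    L    L    L    L    W    W
a=7:    W    W    W    W    L    L    L    L    W    W
Cells with no legal move (terminal, hence L): (0,0), (0,1), (0,2), (0,3), (1,0), (1,1), (1,2), (1,3), (2,0), (2,1), (2,2), (2,3), (3,0), (3,1), (3,2), (3,3).
The remaining L cells, each justified by listing all of its moves:
(0,8): →(0,4)(W) only, which is W, so L
(0,9): →(0,5)(W) only, which is W, so L
(1,8): →(1,4)(W) only, which is W, so L
(1,9): →(1,5)(W) only, which is W, so L
(2,8): →(2,4)(W) only, which is W, so L
(2,9): →(2,5)(W) only, which is W, so L
(3,8): →(3,4)(W) only, which is W, so L
(3,9): →(3,5)(W) only, which is W, so L
(4,4): →(0,4)(W), (4,0)(W) — all W, so L
(4,5): →(0,5)(W), (4,1)(W) — all W, so L
(4,6): →(0,6)(W), (4,2)(W) — all W, so L
(4,7): →(0,7)(W), (4,3)(W) — all W, so L
(5,4): →(1,4)(W), (5,0)(W) — all W, so L
(5,5): →(1,5)(W), (5,1)(W) — all W, so L
(5,6): →(1,6)(W), (5,2)(W) — all W, so L
(5,7): →(1,7)(W), (5,3)(W) — all W, so L
(6,4): →(2,4)(W), (6,0)(W) — all W, so L
(6,5): →(2,5)(W), (6,1)(W) — all W, so L
(6,6): →(2,6)(W), (6,2)(W) — all W, so L
(6,7): →(2,7)(W), (6,3)(W) — all W, so L
(7,4): →(3,4)(W), (7,0)(W) — all W, so L
(7,5): →(3,5)(W), (7,1)(W) — all W, so L
(7,6): →(3,6)(W), (7,2)(W) — all W, so L
(7,7): →(3,7)(W), (7,3)(W) — all W, so L
Every other cell has at least one move into one of the L cells above, so it is W.
From (7,9), the L positions reachable in one move are: (3,9), (7,5). Any move reaching one of these is winning.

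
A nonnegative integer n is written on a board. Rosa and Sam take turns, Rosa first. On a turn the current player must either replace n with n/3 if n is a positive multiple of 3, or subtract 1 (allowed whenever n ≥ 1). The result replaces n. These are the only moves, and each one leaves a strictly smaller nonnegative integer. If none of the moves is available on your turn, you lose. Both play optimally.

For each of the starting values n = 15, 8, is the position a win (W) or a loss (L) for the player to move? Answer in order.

15: L, 8: W

Use the standard recursion: the mover loses at a terminal position; elsewhere, the mover wins exactly when some move hands the opponent an L position.
n=0: no move → L
n=1: reaches L-position 0 → W
n=2: only reaches 1(W), which is W → L
n=3: reaches L-position 2 → W
n=4: only reaches 3(W), which is W → L
n=5: reaches L-position 4 → W
n=6: reaches L-position 2 → W
n=7: only reaches 6(W), which is W → L
n=8: reaches L-position 7 → W
n=9: only reaches 3(W), 8(W), all W → L
n=10: reaches L-position 9 → W
n=11: only reaches 10(W), which is W → L
n=12: reaches L-position 4 → W
n=13: only reaches 12(W), which is W → L
n=14: reaches L-position 13 → W
n=15: only reaches 5(W), 14(W), all W → L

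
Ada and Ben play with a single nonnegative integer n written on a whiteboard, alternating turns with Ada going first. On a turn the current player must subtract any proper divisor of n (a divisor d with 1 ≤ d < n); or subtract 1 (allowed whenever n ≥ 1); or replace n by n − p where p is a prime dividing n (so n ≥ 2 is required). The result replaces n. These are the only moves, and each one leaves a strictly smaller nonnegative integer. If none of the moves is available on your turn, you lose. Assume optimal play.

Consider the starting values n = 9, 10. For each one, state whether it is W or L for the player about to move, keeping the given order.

9: L, 10: W

Build the W/L table. Terminal = L. A non-terminal position is W if it has a move to some L; otherwise it is L.
n=0: no move → L
n=1: W (go to 0, an L position)
n=2: W (go to 0, an L position)
n=3: W (go to 0, an L position)
n=4: L (options 2(W), 3(W) are all W)
n=5: W (go to 0, an L position)
n=6: W (go to 4, an L position)
n=7: W (go to 0, an L position)
n=8: W (go to 4, an L position)
n=9: L (options 6(W), 8(W) are all W)
n=10: W (go to 9, an L position)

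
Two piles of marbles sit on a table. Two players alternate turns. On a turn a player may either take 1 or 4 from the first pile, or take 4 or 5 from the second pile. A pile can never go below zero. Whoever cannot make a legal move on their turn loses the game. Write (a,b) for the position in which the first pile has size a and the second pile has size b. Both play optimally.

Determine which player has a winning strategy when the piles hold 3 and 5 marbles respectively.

The second player wins.

Label each position W (a win for the player to move) or L (a loss). A position with no legal move is L; any other position is W exactly when some move reaches an L, and L when every move reaches a W.
No move ever increases a pile, so every position that can arise here has a ≤ 3 and b ≤ 5; it is enough to label the cells with 0 ≤ a ≤ 3 and 0 ≤ b ≤ 5.
Every move lowers a or b (never raises either), so fill the grid row by row in increasing a, and left to right within a row: each cell's successors are then already labelled.
      b=0  b=1  b=2  b=3  b=4  b=5
a=0:    L    L    L    L    W    W
a=1:    W    W    W    W    L    L
a=2:    L    L    L    L    W    W
a=3:    W    W    W    W    L    L
Cells with no legal move (terminal, hence L): (0,0), (0,1), (0,2), (0,3).
The remaining L cells, each justified by listing all of its moves:
(1,4): moves to (0,4)(W), (1,0)(W); every one is W ⇒ L
(1,5): moves to (0,5)(W), (1,1)(W), (1,0)(W); every one is W ⇒ L
(2,0): the only move is to (1,0)(W), a W ⇒ L
(2,1): the only move is to (1,1)(W), a W ⇒ L
(2,2): the only move is to (1,2)(W), a W ⇒ L
(2,3): the only move is to (1,3)(W), a W ⇒ L
(3,4): moves to (2,4)(W), (3,0)(W); every one is W ⇒ L
(3,5): moves to (2,5)(W), (3,1)(W), (3,0)(W); every one is W ⇒ L
Every other cell has at least one move into one of the L cells above, so it is W.
Every move from (3,5) reaches a W position, so the mover loses.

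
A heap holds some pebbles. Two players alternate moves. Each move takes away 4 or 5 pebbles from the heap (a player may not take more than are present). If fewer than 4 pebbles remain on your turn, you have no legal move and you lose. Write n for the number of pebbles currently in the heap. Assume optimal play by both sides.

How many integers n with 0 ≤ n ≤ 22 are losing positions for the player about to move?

12

Compute win/loss labels from the base case upward. A position with no move is L. Any other position is W if it can reach an L in one move, else L.
n=0: no move → L
n=1: no move → L
n=2: no move → L
n=3: no move → L
n=4: W (go to 0, an L position)
n=5: W (go to 1, an L position)
n=6: W (go to 2, an L position)
n=7: W (go to 3, an L position)
n=8: W (go to 3, an L position)
n=9: L (options 5(W), 4(W) are all W)
n=10: L (options 6(W), 5(W) are all W)
n=11: L (options 7(W), 6(W) are all W)
n=12: L (options 8(W), 7(W) are all W)
n=13: W (go to 9, an L position)
n=14: W (go to 10, an L position)
n=15: W (go to 11, an L position)
n=16: W (go to 12, an L position)
n=17: W (go to 12, an L position)
n=18: L (options 14(W), 13(W) are all W)
n=19: L (options 15(W), 14(W) are all W)
n=20: L (options 16(W), 15(W) are all W)
n=21: L (options 17(W), 16(W) are all W)
n=22: W (go to 18, an L position)
L entries with 0 ≤ n ≤ 22: n = 0, 1, 2, 3, 9, 10, 11, 12, 18, 19, 20, 21; that makes 12.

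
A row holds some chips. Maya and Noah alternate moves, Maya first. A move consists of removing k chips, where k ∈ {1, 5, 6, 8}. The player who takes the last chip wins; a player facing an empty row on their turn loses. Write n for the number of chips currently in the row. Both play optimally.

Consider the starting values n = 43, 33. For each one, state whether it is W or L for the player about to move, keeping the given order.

Classify positions by backward induction: terminal positions (no move available) are L. From any other position, the mover wins iff some move reaches an L.
n=0: no move → L
n=1: can move to 0, which is L ⇒ W
n=2: the only move is to 1(W), a W ⇒ L
n=3: can move to 2, which is L ⇒ W
n=4: the only move is to 3(W), a W ⇒ L
n=5: can move to 4, which is L ⇒ W
n=6: can move to 0, which is L ⇒ W
n=7: can move to 2, which is L ⇒ W
n=8: can move to 2, which is L ⇒ W
n=9: can move to 4, which is L ⇒ W
n=10: can move to 4, which is L ⇒ W
n=11: moves to 10(W), 6(W), 5(W), 3(W); every one is W ⇒ L
n=12: can move to 11, which is L ⇒ W
n=13: moves to 12(W), 8(W), 7(W), 5(W); every one is W ⇒ L
n=14: can move to 13, which is L ⇒ W
n=15: moves to 14(W), 10(W), 9(W), 7(W); every one is W ⇒ L
n=16: can move to 15, which is L ⇒ W
n=17: can move to 11, which is L ⇒ W
n=18: can move to 13, which is L ⇒ W
n=19: can move to 13, which is L ⇒ W
n=20: can move to 15, which is L ⇒ W
n=21: can move to 15, which is L ⇒ W
n=22: moves to 21(W), 17(W), 16(W), 14(W); every one is W ⇒ L
n=23: can move to 22, which is L ⇒ W
n=24: moves to 23(W), 19(W), 18(W), 16(W); every one is W ⇒ L
n=25: can move to 24, which is L ⇒ W
n=26: moves to 25(W), 21(W), 20(W), 18(W); every one is W ⇒ L
n=27: can move to 26, which is L ⇒ W
n=28: can move to 22, which is L ⇒ W
n=29: can move to 24, which is L ⇒ W
n=30: can move to 24, which is L ⇒ W
n=31: can move to 26, which is L ⇒ W
n=32: can move to 26, which is L ⇒ W
n=33: moves to 32(W), 28(W), 27(W), 25(W); every one is W ⇒ L
n=34: can move to 33, which is L ⇒ W
n=35: moves to 34(W), 30(W), 29(W), 27(W); every one is W ⇒ L
n=36: can move to 35, which is L ⇒ W
n=37: moves to 36(W), 32(W), 31(W), 29(W); every one is W ⇒ L
n=38: can move to 37, which is L ⇒ W
n=39: can move to 33, which is L ⇒ W
n=40: can move to 35, which is L ⇒ W
n=41: can move to 35, which is L ⇒ W
n=42: can move to 37, which is L ⇒ W
n=43: can move to 37, which is L ⇒ W

43: W, 33: L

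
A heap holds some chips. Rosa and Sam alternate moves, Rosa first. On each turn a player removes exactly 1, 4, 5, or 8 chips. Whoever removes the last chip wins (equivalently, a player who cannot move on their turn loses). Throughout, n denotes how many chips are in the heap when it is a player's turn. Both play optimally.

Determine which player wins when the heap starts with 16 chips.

Compute win/loss labels from the base case upward. A position with no move is L. Any other position is W if it can reach an L in one move, else L.
n=0: no move → L
n=1: W (go to 0, an L position)
n=2: L (sole option 1(W) is W)
n=3: W (go to 2, an L position)
n=4: W (go to 0, an L position)
n=5: W (go to 0, an L position)
n=6: W (go to 2, an L position)
n=7: W (go to 2, an L position)
n=8: W (go to 0, an L position)
n=9: L (options 8(W), 5(W), 4(W), 1(W) are all W)
n=10: W (go to 9, an L position)
n=11: L (options 10(W), 7(W), 6(W), 3(W) are all W)
n=12: W (go to 11, an L position)
n=13: W (go to 9, an L position)
n=14: W (go to 9, an L position)
n=15: W (go to 11, an L position)
n=16: W (go to 11, an L position)
The starting position 16 is W: Rosa should remove 5, leaving 11, handing over an L position.

Rosa wins.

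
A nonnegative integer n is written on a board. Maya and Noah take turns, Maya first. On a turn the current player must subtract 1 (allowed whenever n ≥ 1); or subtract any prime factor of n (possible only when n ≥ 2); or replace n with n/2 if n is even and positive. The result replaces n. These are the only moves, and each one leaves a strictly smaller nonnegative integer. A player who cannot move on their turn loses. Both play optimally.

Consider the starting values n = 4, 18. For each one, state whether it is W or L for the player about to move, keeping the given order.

4: L, 18: W

Positions with no move are L. A position that does have a move is losing for the player to move precisely when every available move leads to a winning position for the opponent. Fill in the labels:
n=0: no move → L
n=1: W (go to 0, an L position)
n=2: W (go to 0, an L position)
n=3: W (go to 0, an L position)
n=4: L (options 2(W), 3(W) are all W)
n=5: W (go to 0, an L position)
n=6: W (go to 4, an L position)
n=7: W (go to 0, an L position)
n=8: W (go to 4, an L position)
n=9: L (options 6(W), 8(W) are all W)
n=10: W (go to 9, an L position)
n=11: W (go to 0, an L position)
n=12: W (go to 9, an L position)
n=13: W (go to 0, an L position)
n=14: L (options 7(W), 12(W), 13(W) are all W)
n=15: W (go to 14, an L position)
n=16: W (go to 14, an L position)
n=17: W (go to 0, an L position)
n=18: W (go to 9, an L position)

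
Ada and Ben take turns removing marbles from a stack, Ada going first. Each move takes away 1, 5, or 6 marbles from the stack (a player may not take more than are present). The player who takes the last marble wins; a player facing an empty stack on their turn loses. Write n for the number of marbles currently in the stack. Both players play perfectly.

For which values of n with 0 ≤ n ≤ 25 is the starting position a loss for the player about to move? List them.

0, 2, 4, 11, 13, 15, 22, 24

Compute win/loss labels from the base case upward. A position with no move is L. Any other position is W if it can reach an L in one move, else L.
n=0: no move → L
n=1: can move to 0, which is L ⇒ W
n=2: the only move is to 1(W), a W ⇒ L
n=3: can move to 2, which is L ⇒ W
n=4: the only move is to 3(W), a W ⇒ L
n=5: can move to 4, which is L ⇒ W
n=6: can move to 0, which is L ⇒ W
n=7: can move to 2, which is L ⇒ W
n=8: can move to 2, which is L ⇒ W
n=9: can move to 4, which is L ⇒ W
n=10: can move to 4, which is L ⇒ W
n=11: moves to 10(W), 6(W), 5(W); every one is W ⇒ L
n=12: can move to 11, which is L ⇒ W
n=13: moves to 12(W), 8(W), 7(W); every one is W ⇒ L
n=14: can move to 13, which is L ⇒ W
n=15: moves to 14(W), 10(W), 9(W); every one is W ⇒ L
n=16: can move to 15, which is L ⇒ W
n=17: can move to 11, which is L ⇒ W
n=18: can move to 13, which is L ⇒ W
n=19: can move to 13, which is L ⇒ W
n=20: can move to 15, which is L ⇒ W
n=21: can move to 15, which is L ⇒ W
n=22: moves to 21(W), 17(W), 16(W); every one is W ⇒ L
n=23: can move to 22, which is L ⇒ W
n=24: moves to 23(W), 19(W), 18(W); every one is W ⇒ L
n=25: can move to 24, which is L ⇒ W
Reading off the rows marked L gives the requested list; there are 8 such values of n.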